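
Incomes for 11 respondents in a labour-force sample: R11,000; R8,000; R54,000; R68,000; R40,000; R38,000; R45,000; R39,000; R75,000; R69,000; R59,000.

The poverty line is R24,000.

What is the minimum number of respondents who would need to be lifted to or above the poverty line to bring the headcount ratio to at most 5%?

2

Currently q = 2 of N = 11 are below the line (H = 0.182).
A headcount ratio of at most 5% allows at most ⌊0.05 × 11⌋ = 0 poor respondents.
So at least 2 − 0 = 2 must be lifted.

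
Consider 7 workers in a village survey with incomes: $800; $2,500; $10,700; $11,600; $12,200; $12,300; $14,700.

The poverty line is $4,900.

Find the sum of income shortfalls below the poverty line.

Below the line: $800, $2,500 (q = 2 of N = 7).
Individual gaps: 4900−800 = 4100; 4900−2500 = 2400.
Aggregate gap = $6,500.

$6,500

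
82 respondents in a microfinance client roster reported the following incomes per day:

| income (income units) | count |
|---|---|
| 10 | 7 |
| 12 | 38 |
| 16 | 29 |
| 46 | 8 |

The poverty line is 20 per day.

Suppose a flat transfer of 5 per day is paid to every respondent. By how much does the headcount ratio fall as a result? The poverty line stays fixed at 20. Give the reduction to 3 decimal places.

Before: below the line — 7×10, 38×12, 29×16; headcount ratio = 0.90244.
After the 5 transfer: below the line — 7×15, 38×17; headcount ratio = 0.54878.
Reduction = 0.90244 − 0.54878 = 0.354.

0.354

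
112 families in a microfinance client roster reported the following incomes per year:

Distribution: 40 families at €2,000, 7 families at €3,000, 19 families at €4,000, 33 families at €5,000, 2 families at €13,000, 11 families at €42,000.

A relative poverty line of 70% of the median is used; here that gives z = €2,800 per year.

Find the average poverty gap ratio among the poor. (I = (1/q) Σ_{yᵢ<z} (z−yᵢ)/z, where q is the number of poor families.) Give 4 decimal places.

0.2857

Below the line: 40×€2,000 (q = 40 of N = 112).
Shortfall ratios (z−y)/z: 0.2857 (×40); sum = 11.428571.
I averages over the q = 40 poor units only: 11.428571 / 40 = 0.2857.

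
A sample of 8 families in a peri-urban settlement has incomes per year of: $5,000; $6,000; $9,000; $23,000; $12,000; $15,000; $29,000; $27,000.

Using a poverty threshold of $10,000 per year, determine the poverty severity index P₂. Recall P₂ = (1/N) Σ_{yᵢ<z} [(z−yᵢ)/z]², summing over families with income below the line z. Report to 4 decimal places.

0.0525

Poor units: $5,000, $6,000, $9,000 (q = 3 of N = 8).
Relative gaps: (10000−5000)/10000 = 0.5000; (10000−6000)/10000 = 0.4000; (10000−9000)/10000 = 0.1000.
Squared: 0.2500; 0.1600; 0.0100.
Sum = 0.420000; P₂ = 0.420000 / 8 = 0.0525.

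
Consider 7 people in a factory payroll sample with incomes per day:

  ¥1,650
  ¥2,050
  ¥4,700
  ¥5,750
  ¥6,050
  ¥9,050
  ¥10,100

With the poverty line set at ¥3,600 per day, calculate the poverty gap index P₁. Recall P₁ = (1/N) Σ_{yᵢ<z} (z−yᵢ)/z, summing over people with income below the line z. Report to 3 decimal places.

0.139

Below the line: ¥1,650, ¥2,050 (q = 2 of N = 7).
Relative gaps: (3600−1650)/3600 = 0.5417; (3600−2050)/3600 = 0.4306.
Sum of shortfalls = 0.972222; P₁ averages over all N: 0.972222 / 7 = 0.139.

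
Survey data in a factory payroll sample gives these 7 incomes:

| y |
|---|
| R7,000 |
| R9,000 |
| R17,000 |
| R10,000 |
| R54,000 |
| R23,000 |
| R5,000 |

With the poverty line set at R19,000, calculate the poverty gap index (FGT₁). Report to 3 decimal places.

Below z: R5,000, R7,000, R9,000, R10,000, R17,000 (q = 5 of N = 7).
Normalized shortfalls: (19000−5000)/19000 = 0.7368; (19000−7000)/19000 = 0.6316; (19000−9000)/19000 = 0.5263; (19000−10000)/19000 = 0.4737; (19000−17000)/19000 = 0.1053.
Sum of shortfalls = 2.473684; P₁ averages over all N: 2.473684 / 7 = 0.353.

0.353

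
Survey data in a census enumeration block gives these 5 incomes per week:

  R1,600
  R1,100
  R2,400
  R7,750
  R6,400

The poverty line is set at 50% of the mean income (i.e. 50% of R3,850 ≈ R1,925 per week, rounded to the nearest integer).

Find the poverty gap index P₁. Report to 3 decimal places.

0.119

Poor units: R1,100, R1,600 (q = 2 of N = 5).
Normalized shortfalls: (1925−1100)/1925 = 0.4286; (1925−1600)/1925 = 0.1688.
Σ = 0.597403. Dividing by the full population N = 5 gives P₁ = 0.119.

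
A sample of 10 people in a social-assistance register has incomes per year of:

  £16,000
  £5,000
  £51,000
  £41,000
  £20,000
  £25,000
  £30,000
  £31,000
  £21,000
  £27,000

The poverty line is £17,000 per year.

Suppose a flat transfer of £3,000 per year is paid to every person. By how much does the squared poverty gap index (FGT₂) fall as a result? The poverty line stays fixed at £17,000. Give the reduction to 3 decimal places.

Before: below the line — £5,000, £16,000; squared poverty gap index (FGT₂) = 0.05017.
After the £3,000 transfer: below the line — £8,000; squared poverty gap index (FGT₂) = 0.02803.
Reduction = 0.05017 − 0.02803 = 0.022.

0.022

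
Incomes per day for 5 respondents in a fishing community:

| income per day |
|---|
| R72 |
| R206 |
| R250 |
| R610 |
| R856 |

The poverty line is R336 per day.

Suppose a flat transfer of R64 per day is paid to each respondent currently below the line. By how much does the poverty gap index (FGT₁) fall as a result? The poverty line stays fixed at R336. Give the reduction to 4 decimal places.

Before: below the line — R72, R206, R250; poverty gap index (FGT₁) = 0.285714.
After the R64 transfer: below the line — R136, R270, R314; poverty gap index (FGT₁) = 0.171429.
Reduction = 0.285714 − 0.171429 = 0.1143.

0.1143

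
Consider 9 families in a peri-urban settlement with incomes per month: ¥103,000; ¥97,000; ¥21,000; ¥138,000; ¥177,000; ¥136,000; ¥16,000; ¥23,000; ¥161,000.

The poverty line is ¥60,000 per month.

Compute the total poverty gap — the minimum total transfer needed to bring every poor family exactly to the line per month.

¥120,000

Below z: ¥16,000, ¥21,000, ¥23,000 (q = 3 of N = 9).
Individual gaps: 60000−16000 = 44000; 60000−21000 = 39000; 60000−23000 = 37000.
Aggregate gap = ¥120,000.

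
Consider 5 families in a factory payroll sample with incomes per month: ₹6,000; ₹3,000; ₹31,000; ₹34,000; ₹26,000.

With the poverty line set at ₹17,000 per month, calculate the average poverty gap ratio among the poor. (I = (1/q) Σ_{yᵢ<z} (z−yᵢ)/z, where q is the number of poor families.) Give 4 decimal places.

Poor units: ₹3,000, ₹6,000 (q = 2 of N = 5).
Shortfall ratios (z−y)/z: 0.8235, 0.6471; sum = 1.470588.
The income-gap ratio divides by q (the poor only): 1.470588 / 2 = 0.7353.

0.7353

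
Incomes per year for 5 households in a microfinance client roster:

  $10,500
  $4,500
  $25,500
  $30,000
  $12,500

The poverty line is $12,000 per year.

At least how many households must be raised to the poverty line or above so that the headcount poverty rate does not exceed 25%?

1

Currently q = 2 of N = 5 are below the line (H = 0.400).
A headcount ratio of at most 25% allows at most ⌊0.25 × 5⌋ = 1 poor households.
So at least 2 − 1 = 1 must be lifted.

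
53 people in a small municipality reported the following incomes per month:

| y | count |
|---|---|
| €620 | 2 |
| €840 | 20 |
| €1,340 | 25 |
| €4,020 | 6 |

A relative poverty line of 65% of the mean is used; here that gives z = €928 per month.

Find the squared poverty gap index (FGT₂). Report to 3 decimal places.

Below z: 2×€620, 20×€840 (q = 22 of N = 53).
Gap ratios (z−y)/z: (928−620)/928 = 0.3319 (×2); (928−840)/928 = 0.0948 (×20).
Squared: 0.1102 (×2); 0.0090 (×20).
Sum = 0.400156; P₂ = 0.400156 / 53 = 0.008.

0.008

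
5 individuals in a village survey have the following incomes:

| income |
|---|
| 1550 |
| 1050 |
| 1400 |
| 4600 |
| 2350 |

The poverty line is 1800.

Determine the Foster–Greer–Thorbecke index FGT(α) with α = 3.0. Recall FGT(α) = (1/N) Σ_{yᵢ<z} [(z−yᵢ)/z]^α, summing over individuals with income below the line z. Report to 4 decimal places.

Below the line: 1050, 1400, 1550 (q = 3 of N = 5).
Relative gaps: (1800−1050)/1800 = 0.4167; (1800−1400)/1800 = 0.2222; (1800−1550)/1800 = 0.1389.
Raised to α = 3.0: 0.07234; 0.01097; 0.00268.
Sum = 0.085991; FGT(3.0) = 0.085991 / 5 = 0.0172.

0.0172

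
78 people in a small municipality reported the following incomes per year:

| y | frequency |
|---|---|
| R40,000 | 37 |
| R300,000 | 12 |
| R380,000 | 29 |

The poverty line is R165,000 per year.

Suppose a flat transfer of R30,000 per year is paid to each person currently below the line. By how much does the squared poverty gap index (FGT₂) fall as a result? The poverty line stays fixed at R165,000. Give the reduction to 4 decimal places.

Before: below the line — 37×R40,000; squared poverty gap index (FGT₂) = 0.272245.
After the R30,000 transfer: below the line — 37×R70,000; squared poverty gap index (FGT₂) = 0.157248.
Reduction = 0.272245 − 0.157248 = 0.1150.

0.1150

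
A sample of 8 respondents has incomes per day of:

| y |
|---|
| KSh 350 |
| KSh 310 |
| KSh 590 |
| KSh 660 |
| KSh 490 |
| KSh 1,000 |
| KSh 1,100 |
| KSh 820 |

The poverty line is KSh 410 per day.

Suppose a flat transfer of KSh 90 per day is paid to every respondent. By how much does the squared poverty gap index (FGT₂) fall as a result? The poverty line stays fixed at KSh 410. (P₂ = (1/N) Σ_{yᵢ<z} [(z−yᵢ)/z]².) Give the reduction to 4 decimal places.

0.0100

Before: below the line — KSh 310, KSh 350; squared poverty gap index (FGT₂) = 0.010113.
After the KSh 90 transfer: below the line — KSh 400; squared poverty gap index (FGT₂) = 0.000074.
Reduction = 0.010113 − 0.000074 = 0.0100.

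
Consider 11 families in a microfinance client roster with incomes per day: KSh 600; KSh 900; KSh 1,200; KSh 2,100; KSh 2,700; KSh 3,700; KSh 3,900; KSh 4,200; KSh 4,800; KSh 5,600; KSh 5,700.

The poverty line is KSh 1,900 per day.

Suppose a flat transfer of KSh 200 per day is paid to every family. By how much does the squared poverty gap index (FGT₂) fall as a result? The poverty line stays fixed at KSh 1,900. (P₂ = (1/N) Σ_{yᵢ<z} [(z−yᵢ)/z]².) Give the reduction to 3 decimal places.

Before: below the line — KSh 600, KSh 900, KSh 1,200; squared poverty gap index (FGT₂) = 0.08008.
After the KSh 200 transfer: below the line — KSh 800, KSh 1,100, KSh 1,400; squared poverty gap index (FGT₂) = 0.05288.
Reduction = 0.08008 − 0.05288 = 0.027.

0.027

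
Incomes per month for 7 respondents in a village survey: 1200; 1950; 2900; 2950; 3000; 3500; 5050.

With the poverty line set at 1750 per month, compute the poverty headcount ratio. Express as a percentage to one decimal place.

1 of the 7 respondents have income below 1750.
H = 1/7 = 14.3%.

14.3%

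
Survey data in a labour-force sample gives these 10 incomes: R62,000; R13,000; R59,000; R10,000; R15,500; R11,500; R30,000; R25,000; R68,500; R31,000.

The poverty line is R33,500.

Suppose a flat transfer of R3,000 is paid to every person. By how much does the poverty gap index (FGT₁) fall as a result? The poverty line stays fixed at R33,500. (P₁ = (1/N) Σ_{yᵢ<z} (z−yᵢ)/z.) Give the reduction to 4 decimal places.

0.0612

Before: below the line — R10,000, R11,500, R13,000, R15,500, R25,000, R30,000, R31,000; poverty gap index (FGT₁) = 0.294030.
After the R3,000 transfer: below the line — R13,000, R14,500, R16,000, R18,500, R28,000, R33,000; poverty gap index (FGT₁) = 0.232836.
Reduction = 0.294030 − 0.232836 = 0.0612.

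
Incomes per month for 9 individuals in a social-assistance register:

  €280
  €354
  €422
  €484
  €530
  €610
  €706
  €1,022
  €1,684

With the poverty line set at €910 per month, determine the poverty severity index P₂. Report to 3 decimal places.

0.188

Incomes under z: €280, €354, €422, €484, €530, €610, €706 (q = 7 of N = 9).
Gap ratios (z−y)/z: (910−280)/910 = 0.6923; (910−354)/910 = 0.6110; (910−422)/910 = 0.5363; (910−484)/910 = 0.4681; (910−530)/910 = 0.4176; (910−610)/910 = 0.3297; (910−706)/910 = 0.2242.
Squared: 0.4793; 0.3733; 0.2876; 0.2191; 0.1744; 0.1087; 0.0503.
Sum = 1.692636; P₂ = 1.692636 / 9 = 0.188.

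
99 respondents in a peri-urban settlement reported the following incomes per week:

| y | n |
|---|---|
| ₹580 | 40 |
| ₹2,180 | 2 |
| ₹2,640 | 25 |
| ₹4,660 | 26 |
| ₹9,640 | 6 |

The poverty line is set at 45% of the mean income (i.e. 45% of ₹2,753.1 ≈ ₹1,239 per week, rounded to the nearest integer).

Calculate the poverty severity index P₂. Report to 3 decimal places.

0.114

Below the line: 40×₹580 (q = 40 of N = 99).
Normalized shortfalls: (1239−580)/1239 = 0.5319 (×40).
Squared: 0.2829 (×40).
Sum = 11.315877; P₂ = 11.315877 / 99 = 0.114.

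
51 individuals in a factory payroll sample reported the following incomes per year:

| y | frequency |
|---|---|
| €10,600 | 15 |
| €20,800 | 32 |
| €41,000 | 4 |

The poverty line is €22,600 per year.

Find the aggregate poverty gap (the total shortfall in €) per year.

€237,600

Below the line: 15×€10,600, 32×€20,800 (q = 47 of N = 51).
Individual gaps: 15×(22600−10600) = 180000; 32×(22600−20800) = 57600.
Aggregate gap = €237,600.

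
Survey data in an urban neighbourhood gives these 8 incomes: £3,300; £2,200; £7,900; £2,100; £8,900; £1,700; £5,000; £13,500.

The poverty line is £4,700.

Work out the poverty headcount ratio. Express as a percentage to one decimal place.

4 of the 8 individuals have income below £4,700.
H = 4/8 = 50.0%.

50.0%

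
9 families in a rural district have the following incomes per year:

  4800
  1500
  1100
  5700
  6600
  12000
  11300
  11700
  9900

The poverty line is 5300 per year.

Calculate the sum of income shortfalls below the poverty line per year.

Below the line: 1100, 1500, 4800 (q = 3 of N = 9).
Individual gaps: 5300−1100 = 4200; 5300−1500 = 3800; 5300−4800 = 500.
Aggregate gap = 8500.

8500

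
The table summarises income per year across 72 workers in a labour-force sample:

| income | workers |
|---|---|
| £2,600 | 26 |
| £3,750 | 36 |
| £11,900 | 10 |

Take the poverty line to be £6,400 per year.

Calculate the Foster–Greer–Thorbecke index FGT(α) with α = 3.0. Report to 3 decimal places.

Below z: 26×£2,600, 36×£3,750 (q = 62 of N = 72).
Relative gaps: (6400−2600)/6400 = 0.5938 (×26); (6400−3750)/6400 = 0.4141 (×36).
Raised to α = 3.0: 0.20932 (×26); 0.07099 (×36).
Sum = 7.997965; FGT(3.0) = 7.997965 / 72 = 0.111.

0.111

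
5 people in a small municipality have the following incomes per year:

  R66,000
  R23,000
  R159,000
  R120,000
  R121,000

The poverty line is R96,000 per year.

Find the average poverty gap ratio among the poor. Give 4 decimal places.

Incomes under z: R23,000, R66,000 (q = 2 of N = 5).
Relative gaps: 0.7604, 0.3125; sum = 1.072917.
The income-gap ratio divides by q (the poor only): 1.072917 / 2 = 0.5365.

0.5365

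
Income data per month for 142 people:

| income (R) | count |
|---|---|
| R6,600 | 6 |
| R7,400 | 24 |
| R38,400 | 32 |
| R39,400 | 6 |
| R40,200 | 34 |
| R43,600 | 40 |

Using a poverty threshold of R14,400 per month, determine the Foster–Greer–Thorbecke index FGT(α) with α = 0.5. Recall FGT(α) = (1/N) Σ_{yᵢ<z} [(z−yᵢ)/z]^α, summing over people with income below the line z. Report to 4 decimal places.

0.1489

Poor units: 6×R6,600, 24×R7,400 (q = 30 of N = 142).
Normalized shortfalls: (14400−6600)/14400 = 0.5417 (×6); (14400−7400)/14400 = 0.4861 (×24).
Raised to α = 0.5: 0.73598 (×6); 0.69722 (×24).
Sum = 21.149081; FGT(0.5) = 21.149081 / 142 = 0.1489.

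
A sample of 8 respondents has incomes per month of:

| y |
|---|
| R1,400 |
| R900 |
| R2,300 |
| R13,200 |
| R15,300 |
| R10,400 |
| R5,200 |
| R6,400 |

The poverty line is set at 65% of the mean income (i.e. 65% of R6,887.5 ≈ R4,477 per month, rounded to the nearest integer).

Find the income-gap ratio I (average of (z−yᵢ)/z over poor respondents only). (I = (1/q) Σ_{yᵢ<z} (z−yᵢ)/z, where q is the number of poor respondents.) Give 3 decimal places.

0.658

Poor units: R900, R1,400, R2,300 (q = 3 of N = 8).
Relative gaps: 0.7990, 0.6873, 0.4863; sum = 1.972526.
The income-gap ratio divides by q (the poor only): 1.972526 / 3 = 0.658.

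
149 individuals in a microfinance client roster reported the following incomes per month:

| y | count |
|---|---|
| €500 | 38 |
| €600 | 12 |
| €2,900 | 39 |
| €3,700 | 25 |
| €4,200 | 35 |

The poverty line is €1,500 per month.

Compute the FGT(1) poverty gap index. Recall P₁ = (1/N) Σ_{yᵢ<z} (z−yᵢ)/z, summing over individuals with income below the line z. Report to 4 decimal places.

0.2183

Incomes under z: 38×€500, 12×€600 (q = 50 of N = 149).
Relative gaps: (1500−500)/1500 = 0.6667 (×38); (1500−600)/1500 = 0.6000 (×12).
Sum of shortfalls = 32.533333; P₁ averages over all N: 32.533333 / 149 = 0.2183.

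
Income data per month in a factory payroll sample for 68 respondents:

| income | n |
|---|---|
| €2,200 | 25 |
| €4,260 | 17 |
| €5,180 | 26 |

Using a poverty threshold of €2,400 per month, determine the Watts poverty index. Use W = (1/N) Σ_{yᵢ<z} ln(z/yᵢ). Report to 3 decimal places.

Incomes under z: 25×€2,200 (q = 25 of N = 68).
Log shortfalls: ln(2400/2200) = 0.0870 (×25).
W = 2.175284 / 68 = 0.032.

0.032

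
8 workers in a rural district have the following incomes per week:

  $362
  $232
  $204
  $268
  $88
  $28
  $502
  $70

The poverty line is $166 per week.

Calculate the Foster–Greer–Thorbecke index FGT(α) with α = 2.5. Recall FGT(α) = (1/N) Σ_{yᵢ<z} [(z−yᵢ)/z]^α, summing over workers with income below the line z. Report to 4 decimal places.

Below z: $28, $70, $88 (q = 3 of N = 8).
Gap ratios (z−y)/z: (166−28)/166 = 0.8313; (166−70)/166 = 0.5783; (166−88)/166 = 0.4699.
Raised to α = 2.5: 0.63013; 0.25434; 0.15134.
Sum = 1.035807; FGT(2.5) = 1.035807 / 8 = 0.1295.

0.1295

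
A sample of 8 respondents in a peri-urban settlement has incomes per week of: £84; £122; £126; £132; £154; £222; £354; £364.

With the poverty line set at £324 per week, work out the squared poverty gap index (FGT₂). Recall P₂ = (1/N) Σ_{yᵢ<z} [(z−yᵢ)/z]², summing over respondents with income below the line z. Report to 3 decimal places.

Below the line: £84, £122, £126, £132, £154, £222 (q = 6 of N = 8).
Gap ratios (z−y)/z: (324−84)/324 = 0.7407; (324−122)/324 = 0.6235; (324−126)/324 = 0.6111; (324−132)/324 = 0.5926; (324−154)/324 = 0.5247; (324−222)/324 = 0.3148.
Squared: 0.5487; 0.3887; 0.3735; 0.3512; 0.2753; 0.0991.
Sum = 2.036427; P₂ = 2.036427 / 8 = 0.255.

0.255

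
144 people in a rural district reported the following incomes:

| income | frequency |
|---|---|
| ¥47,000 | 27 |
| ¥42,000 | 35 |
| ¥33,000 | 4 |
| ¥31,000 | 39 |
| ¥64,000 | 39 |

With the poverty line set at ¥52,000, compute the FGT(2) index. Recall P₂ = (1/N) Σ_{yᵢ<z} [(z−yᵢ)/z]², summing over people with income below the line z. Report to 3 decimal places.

Below z: 39×¥31,000, 4×¥33,000, 35×¥42,000, 27×¥47,000 (q = 105 of N = 144).
Shortfall ratios: (52000−31000)/52000 = 0.4038 (×39); (52000−33000)/52000 = 0.3654 (×4); (52000−42000)/52000 = 0.1923 (×35); (52000−47000)/52000 = 0.0962 (×27).
Squared: 0.1631 (×39); 0.1335 (×4); 0.0370 (×35); 0.0092 (×27).
Sum = 8.438609; P₂ = 8.438609 / 144 = 0.059.

0.059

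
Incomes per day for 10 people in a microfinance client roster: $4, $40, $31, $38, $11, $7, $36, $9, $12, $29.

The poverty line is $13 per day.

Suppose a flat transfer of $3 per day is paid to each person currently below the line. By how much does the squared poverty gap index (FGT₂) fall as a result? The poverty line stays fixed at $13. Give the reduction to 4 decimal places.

0.0544

Before: below the line — $4, $7, $9, $11, $12; squared poverty gap index (FGT₂) = 0.081657.
After the $3 transfer: below the line — $7, $10, $12; squared poverty gap index (FGT₂) = 0.027219.
Reduction = 0.081657 − 0.027219 = 0.0544.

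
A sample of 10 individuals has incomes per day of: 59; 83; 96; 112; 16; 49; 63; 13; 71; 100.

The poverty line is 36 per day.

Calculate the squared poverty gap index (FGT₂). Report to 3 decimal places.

0.072

Poor units: 13, 16 (q = 2 of N = 10).
Gap ratios (z−y)/z: (36−13)/36 = 0.6389; (36−16)/36 = 0.5556.
Squared: 0.4082; 0.3086.
Sum = 0.716821; P₂ = 0.716821 / 10 = 0.072.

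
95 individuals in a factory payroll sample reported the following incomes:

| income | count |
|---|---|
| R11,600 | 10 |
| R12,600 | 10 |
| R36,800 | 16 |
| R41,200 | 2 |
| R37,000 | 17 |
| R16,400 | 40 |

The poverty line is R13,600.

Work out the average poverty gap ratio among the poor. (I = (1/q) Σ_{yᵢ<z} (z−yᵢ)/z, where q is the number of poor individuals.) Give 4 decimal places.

0.1103

Poor units: 10×R11,600, 10×R12,600 (q = 20 of N = 95).
Shortfall ratios (z−y)/z: 0.1471 (×10), 0.0735 (×10); sum = 2.205882.
The income-gap ratio divides by q (the poor only): 2.205882 / 20 = 0.1103.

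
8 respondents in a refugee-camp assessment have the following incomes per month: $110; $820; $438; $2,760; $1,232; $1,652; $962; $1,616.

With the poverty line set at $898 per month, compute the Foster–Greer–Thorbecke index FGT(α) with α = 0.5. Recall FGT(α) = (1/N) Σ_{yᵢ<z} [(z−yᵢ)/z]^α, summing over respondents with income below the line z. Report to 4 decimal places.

0.2434

Below z: $110, $438, $820 (q = 3 of N = 8).
Relative gaps: (898−110)/898 = 0.8775; (898−438)/898 = 0.5122; (898−820)/898 = 0.0869.
Raised to α = 0.5: 0.93675; 0.71572; 0.29472.
Sum = 1.947188; FGT(0.5) = 1.947188 / 8 = 0.2434.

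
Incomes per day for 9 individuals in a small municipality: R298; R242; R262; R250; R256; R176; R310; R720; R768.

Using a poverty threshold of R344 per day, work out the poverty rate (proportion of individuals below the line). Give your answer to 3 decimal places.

7 of the 9 individuals have income below R344.
H = 7/9 = 0.778.

0.778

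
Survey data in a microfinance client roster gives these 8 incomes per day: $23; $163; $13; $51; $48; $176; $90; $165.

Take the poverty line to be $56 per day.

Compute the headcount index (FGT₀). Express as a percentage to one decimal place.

50.0%

4 of the 8 households have income below $56.
H = 4/8 = 50.0%.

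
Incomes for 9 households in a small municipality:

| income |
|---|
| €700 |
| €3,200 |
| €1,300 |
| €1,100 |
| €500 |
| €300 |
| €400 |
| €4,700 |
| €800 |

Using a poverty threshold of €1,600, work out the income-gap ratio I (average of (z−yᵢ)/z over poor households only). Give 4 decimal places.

Below the line: €300, €400, €500, €700, €800, €1,100, €1,300 (q = 7 of N = 9).
Relative gaps: 0.8125, 0.7500, 0.6875, 0.5625, 0.5000, 0.3125, 0.1875; sum = 3.812500.
I averages over the q = 7 poor units only: 3.812500 / 7 = 0.5446.

0.5446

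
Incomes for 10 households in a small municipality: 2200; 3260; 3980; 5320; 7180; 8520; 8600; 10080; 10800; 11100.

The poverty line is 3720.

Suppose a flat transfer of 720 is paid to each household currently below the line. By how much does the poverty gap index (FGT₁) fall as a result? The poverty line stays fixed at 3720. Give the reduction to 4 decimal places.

Before: below the line — 2200, 3260; poverty gap index (FGT₁) = 0.053226.
After the 720 transfer: below the line — 2920; poverty gap index (FGT₁) = 0.021505.
Reduction = 0.053226 − 0.021505 = 0.0317.

0.0317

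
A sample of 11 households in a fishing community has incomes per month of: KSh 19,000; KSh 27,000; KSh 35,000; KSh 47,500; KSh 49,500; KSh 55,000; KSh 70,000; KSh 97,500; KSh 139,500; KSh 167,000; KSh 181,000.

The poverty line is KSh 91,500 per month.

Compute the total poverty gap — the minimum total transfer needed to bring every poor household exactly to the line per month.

KSh 337,500

Incomes under z: KSh 19,000, KSh 27,000, KSh 35,000, KSh 47,500, KSh 49,500, KSh 55,000, KSh 70,000 (q = 7 of N = 11).
Individual gaps: 91500−19000 = 72500; 91500−27000 = 64500; 91500−35000 = 56500; 91500−47500 = 44000; 91500−49500 = 42000; 91500−55000 = 36500; 91500−70000 = 21500.
Aggregate gap = KSh 337,500.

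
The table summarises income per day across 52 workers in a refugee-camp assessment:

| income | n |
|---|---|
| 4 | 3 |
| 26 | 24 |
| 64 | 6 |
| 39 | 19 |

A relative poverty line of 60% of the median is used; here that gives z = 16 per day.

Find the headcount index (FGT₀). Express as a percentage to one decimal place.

5.8%

3 of the 52 workers have income below 16.
H = 3/52 = 5.8%.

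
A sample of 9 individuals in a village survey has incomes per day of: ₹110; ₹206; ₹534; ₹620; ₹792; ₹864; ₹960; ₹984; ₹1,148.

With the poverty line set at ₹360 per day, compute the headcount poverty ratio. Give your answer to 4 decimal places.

0.2222

2 of the 9 individuals have income below ₹360.
H = 2/9 = 0.2222.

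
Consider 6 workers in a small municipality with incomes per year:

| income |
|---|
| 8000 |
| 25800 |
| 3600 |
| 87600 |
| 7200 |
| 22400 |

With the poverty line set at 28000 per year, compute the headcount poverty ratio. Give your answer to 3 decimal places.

0.833

5 of the 6 workers have income below 28000.
H = 5/6 = 0.833.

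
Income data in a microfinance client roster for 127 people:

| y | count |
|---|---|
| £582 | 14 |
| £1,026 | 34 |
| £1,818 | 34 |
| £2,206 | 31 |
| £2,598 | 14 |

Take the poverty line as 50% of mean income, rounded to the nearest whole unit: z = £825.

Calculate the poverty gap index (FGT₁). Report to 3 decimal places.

0.032

Below z: 14×£582 (q = 14 of N = 127).
Gap ratios (z−y)/z: (825−582)/825 = 0.2945 (×14).
Sum of shortfalls = 4.123636; P₁ averages over all N: 4.123636 / 127 = 0.032.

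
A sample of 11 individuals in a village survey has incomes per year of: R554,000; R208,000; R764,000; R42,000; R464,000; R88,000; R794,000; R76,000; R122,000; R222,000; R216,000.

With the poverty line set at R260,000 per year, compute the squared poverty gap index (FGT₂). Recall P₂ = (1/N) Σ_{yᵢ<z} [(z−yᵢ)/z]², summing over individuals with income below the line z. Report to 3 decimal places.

Below the line: R42,000, R76,000, R88,000, R122,000, R208,000, R216,000, R222,000 (q = 7 of N = 11).
Relative gaps: (260000−42000)/260000 = 0.8385; (260000−76000)/260000 = 0.7077; (260000−88000)/260000 = 0.6615; (260000−122000)/260000 = 0.5308; (260000−208000)/260000 = 0.2000; (260000−216000)/260000 = 0.1692; (260000−222000)/260000 = 0.1462.
Squared: 0.7030; 0.5008; 0.4376; 0.2817; 0.0400; 0.0286; 0.0214.
Sum = 2.013195; P₂ = 2.013195 / 11 = 0.183.

0.183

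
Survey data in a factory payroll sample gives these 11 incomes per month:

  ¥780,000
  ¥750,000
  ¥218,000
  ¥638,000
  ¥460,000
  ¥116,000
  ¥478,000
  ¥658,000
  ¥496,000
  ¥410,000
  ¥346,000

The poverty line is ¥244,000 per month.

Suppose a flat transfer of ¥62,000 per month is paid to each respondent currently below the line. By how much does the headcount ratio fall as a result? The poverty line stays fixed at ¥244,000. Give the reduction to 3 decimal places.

Before: below the line — ¥116,000, ¥218,000; headcount ratio = 0.18182.
After the ¥62,000 transfer: below the line — ¥178,000; headcount ratio = 0.09091.
Reduction = 0.18182 − 0.09091 = 0.091.

0.091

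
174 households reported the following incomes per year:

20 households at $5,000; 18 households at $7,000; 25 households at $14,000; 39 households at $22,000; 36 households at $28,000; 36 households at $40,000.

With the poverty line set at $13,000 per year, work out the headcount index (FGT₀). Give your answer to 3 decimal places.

38 of the 174 households have income below $13,000.
H = 38/174 = 0.218.

0.218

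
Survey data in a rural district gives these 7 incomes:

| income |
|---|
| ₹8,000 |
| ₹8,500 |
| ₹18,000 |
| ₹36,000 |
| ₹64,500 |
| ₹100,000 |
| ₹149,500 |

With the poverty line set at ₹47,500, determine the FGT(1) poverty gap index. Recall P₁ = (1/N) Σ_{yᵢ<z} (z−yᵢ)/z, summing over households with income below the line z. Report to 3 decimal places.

Incomes under z: ₹8,000, ₹8,500, ₹18,000, ₹36,000 (q = 4 of N = 7).
Shortfall ratios: (47500−8000)/47500 = 0.8316; (47500−8500)/47500 = 0.8211; (47500−18000)/47500 = 0.6211; (47500−36000)/47500 = 0.2421.
Σ = 2.515789. Dividing by the full population N = 7 gives P₁ = 0.359.

0.359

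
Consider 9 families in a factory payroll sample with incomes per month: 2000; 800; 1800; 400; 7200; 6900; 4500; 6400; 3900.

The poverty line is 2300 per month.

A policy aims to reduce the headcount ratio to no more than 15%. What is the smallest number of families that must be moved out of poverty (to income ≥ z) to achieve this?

3

4 of the 9 families are poor, so H = 4/9 = 0.444.
A headcount ratio of at most 15% allows at most ⌊0.15 × 9⌋ = 1 poor families.
So at least 4 − 1 = 3 must be lifted.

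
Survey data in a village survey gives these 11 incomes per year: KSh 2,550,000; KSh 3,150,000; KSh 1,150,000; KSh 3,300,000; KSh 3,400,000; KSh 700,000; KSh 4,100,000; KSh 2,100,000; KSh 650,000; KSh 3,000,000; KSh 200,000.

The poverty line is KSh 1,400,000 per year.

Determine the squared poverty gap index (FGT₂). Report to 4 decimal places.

0.1185

Below the line: KSh 200,000, KSh 650,000, KSh 700,000, KSh 1,150,000 (q = 4 of N = 11).
Normalized shortfalls: (1400000−200000)/1400000 = 0.8571; (1400000−650000)/1400000 = 0.5357; (1400000−700000)/1400000 = 0.5000; (1400000−1150000)/1400000 = 0.1786.
Squared: 0.7347; 0.2870; 0.2500; 0.0319.
Sum = 1.303571; P₂ = 1.303571 / 11 = 0.1185.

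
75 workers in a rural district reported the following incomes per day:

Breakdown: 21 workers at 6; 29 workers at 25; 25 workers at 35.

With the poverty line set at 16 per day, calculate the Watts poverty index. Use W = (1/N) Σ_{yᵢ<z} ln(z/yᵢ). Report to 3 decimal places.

0.275

Poor units: 21×6 (q = 21 of N = 75).
Log shortfalls: ln(16/6) = 0.9808 (×21).
W = 20.597414 / 75 = 0.275.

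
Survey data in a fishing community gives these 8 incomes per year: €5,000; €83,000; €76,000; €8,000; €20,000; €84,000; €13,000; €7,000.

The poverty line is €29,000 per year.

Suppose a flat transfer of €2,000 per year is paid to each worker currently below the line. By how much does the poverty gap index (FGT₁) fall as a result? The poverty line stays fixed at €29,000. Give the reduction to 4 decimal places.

0.0431

Before: below the line — €5,000, €7,000, €8,000, €13,000, €20,000; poverty gap index (FGT₁) = 0.396552.
After the €2,000 transfer: below the line — €7,000, €9,000, €10,000, €15,000, €22,000; poverty gap index (FGT₁) = 0.353448.
Reduction = 0.396552 − 0.353448 = 0.0431.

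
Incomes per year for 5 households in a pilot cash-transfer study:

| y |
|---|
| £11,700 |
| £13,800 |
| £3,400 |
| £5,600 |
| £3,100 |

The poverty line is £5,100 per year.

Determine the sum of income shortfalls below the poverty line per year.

£3,700

Below the line: £3,100, £3,400 (q = 2 of N = 5).
Individual gaps: 5100−3100 = 2000; 5100−3400 = 1700.
Aggregate gap = £3,700.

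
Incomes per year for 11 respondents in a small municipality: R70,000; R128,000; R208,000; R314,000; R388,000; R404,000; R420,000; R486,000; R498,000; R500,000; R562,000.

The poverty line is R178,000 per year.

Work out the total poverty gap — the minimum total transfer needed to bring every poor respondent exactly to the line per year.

R158,000

Below z: R70,000, R128,000 (q = 2 of N = 11).
Individual gaps: 178000−70000 = 108000; 178000−128000 = 50000.
Aggregate gap = R158,000.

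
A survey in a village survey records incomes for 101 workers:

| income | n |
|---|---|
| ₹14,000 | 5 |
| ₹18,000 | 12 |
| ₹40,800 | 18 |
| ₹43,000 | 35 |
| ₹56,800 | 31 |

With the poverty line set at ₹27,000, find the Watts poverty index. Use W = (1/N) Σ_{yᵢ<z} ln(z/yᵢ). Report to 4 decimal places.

Below the line: 5×₹14,000, 12×₹18,000 (q = 17 of N = 101).
Log shortfalls: ln(27000/14000) = 0.6568 (×5); ln(27000/18000) = 0.4055 (×12).
W = 8.149479 / 101 = 0.0807.

0.0807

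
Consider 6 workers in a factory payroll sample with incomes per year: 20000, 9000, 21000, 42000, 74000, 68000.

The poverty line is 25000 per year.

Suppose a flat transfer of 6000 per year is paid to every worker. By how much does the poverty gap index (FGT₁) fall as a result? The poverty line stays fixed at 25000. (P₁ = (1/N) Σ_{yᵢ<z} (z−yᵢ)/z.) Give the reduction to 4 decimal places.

Before: below the line — 9000, 20000, 21000; poverty gap index (FGT₁) = 0.166667.
After the 6000 transfer: below the line — 15000; poverty gap index (FGT₁) = 0.066667.
Reduction = 0.166667 − 0.066667 = 0.1000.

0.1000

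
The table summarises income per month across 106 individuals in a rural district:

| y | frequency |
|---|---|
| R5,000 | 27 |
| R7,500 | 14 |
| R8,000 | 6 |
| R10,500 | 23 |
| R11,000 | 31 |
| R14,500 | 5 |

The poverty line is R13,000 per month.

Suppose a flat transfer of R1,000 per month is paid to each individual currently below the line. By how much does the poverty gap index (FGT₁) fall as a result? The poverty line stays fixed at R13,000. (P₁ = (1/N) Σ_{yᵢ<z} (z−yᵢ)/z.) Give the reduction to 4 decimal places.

Before: below the line — 27×R5,000, 14×R7,500, 6×R8,000, 23×R10,500, 31×R11,000; poverty gap index (FGT₁) = 0.321118.
After the R1,000 transfer: below the line — 27×R6,000, 14×R8,500, 6×R9,000, 23×R11,500, 31×R12,000; poverty gap index (FGT₁) = 0.247823.
Reduction = 0.321118 − 0.247823 = 0.0733.

0.0733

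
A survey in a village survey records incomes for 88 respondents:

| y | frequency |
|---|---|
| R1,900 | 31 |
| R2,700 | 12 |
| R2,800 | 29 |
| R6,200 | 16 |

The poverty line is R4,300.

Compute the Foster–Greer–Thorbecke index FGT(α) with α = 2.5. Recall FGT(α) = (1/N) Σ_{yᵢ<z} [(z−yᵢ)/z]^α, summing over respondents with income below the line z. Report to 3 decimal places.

0.117

Below z: 31×R1,900, 12×R2,700, 29×R2,800 (q = 72 of N = 88).
Normalized shortfalls: (4300−1900)/4300 = 0.5581 (×31); (4300−2700)/4300 = 0.3721 (×12); (4300−2800)/4300 = 0.3488 (×29).
Raised to α = 2.5: 0.23273 (×31); 0.08446 (×12); 0.07187 (×29).
Sum = 10.312449; FGT(2.5) = 10.312449 / 88 = 0.117.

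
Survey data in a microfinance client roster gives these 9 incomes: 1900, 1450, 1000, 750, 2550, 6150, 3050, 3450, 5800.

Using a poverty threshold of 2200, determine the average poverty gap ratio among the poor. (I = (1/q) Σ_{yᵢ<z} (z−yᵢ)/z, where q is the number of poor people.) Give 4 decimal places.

0.4205

Below z: 750, 1000, 1450, 1900 (q = 4 of N = 9).
Shortfall ratios (z−y)/z: 0.6591, 0.5455, 0.3409, 0.1364; sum = 1.681818.
The income-gap ratio divides by q (the poor only): 1.681818 / 4 = 0.4205.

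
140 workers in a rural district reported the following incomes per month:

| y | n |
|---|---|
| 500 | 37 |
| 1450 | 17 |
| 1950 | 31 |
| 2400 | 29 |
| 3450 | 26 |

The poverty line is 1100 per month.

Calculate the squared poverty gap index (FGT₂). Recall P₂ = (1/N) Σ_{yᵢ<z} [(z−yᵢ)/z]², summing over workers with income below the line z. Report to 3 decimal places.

Below the line: 37×500 (q = 37 of N = 140).
Gap ratios (z−y)/z: (1100−500)/1100 = 0.5455 (×37).
Squared: 0.2975 (×37).
Sum = 11.008264; P₂ = 11.008264 / 140 = 0.079.

0.079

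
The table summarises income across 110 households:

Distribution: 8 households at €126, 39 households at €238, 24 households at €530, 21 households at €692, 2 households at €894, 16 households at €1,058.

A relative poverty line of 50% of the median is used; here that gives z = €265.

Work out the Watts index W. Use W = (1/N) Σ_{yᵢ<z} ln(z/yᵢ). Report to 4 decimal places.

Below z: 8×€126, 39×€238 (q = 47 of N = 110).
Log gaps: ln(265/126) = 0.7434 (×8); ln(265/238) = 0.1075 (×39).
W = 10.138490 / 110 = 0.0922.

0.0922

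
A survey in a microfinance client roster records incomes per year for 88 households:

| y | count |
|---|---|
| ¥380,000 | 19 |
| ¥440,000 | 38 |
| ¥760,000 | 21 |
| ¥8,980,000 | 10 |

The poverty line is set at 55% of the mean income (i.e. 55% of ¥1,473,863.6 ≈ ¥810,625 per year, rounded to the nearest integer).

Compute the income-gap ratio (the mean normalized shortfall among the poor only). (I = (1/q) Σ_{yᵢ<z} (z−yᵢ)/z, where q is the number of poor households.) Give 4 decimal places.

0.3690

Poor units: 19×¥380,000, 38×¥440,000, 21×¥760,000 (q = 78 of N = 88).
Relative gaps: 0.5312 (×19), 0.4572 (×38), 0.0625 (×21); sum = 28.778720.
I averages over the q = 78 poor units only: 28.778720 / 78 = 0.3690.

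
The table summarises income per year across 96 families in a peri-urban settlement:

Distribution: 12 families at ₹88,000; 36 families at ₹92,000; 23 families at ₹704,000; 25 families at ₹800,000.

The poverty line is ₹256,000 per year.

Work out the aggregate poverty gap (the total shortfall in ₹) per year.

Below z: 12×₹88,000, 36×₹92,000 (q = 48 of N = 96).
Individual gaps: 12×(256000−88000) = 2016000; 36×(256000−92000) = 5904000.
Aggregate gap = ₹7,920,000.

₹7,920,000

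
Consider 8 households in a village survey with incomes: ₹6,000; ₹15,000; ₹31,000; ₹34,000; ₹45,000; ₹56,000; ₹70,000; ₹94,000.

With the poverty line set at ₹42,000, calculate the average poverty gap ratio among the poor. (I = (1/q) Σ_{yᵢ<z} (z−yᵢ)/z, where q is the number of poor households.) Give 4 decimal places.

0.4881

Below z: ₹6,000, ₹15,000, ₹31,000, ₹34,000 (q = 4 of N = 8).
Shortfall ratios (z−y)/z: 0.8571, 0.6429, 0.2619, 0.1905; sum = 1.952381.
The income-gap ratio divides by q (the poor only): 1.952381 / 4 = 0.4881.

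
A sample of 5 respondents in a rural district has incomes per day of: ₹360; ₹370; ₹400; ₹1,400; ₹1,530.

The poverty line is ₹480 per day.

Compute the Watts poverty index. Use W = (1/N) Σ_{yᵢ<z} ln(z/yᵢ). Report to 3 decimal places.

Incomes under z: ₹360, ₹370, ₹400 (q = 3 of N = 5).
ln(z/y) terms: ln(480/360) = 0.2877; ln(480/370) = 0.2603; ln(480/400) = 0.1823.
W = 0.730287 / 5 = 0.146.

0.146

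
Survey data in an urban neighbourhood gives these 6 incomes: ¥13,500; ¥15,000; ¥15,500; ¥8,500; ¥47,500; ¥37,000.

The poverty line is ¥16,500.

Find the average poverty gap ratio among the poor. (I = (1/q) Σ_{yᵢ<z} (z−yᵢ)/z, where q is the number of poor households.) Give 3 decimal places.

0.205

Below z: ¥8,500, ¥13,500, ¥15,000, ¥15,500 (q = 4 of N = 6).
Relative gaps: 0.4848, 0.1818, 0.0909, 0.0606; sum = 0.818182.
I averages over the q = 4 poor units only: 0.818182 / 4 = 0.205.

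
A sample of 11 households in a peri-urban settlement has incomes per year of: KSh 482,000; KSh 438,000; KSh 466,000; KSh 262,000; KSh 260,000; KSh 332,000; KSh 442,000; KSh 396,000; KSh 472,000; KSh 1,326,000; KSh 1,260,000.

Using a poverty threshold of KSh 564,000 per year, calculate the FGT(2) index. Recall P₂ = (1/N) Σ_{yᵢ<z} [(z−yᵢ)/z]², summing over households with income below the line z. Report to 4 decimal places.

Incomes under z: KSh 260,000, KSh 262,000, KSh 332,000, KSh 396,000, KSh 438,000, KSh 442,000, KSh 466,000, KSh 472,000, KSh 482,000 (q = 9 of N = 11).
Normalized shortfalls: (564000−260000)/564000 = 0.5390; (564000−262000)/564000 = 0.5355; (564000−332000)/564000 = 0.4113; (564000−396000)/564000 = 0.2979; (564000−438000)/564000 = 0.2234; (564000−442000)/564000 = 0.2163; (564000−466000)/564000 = 0.1738; (564000−472000)/564000 = 0.1631; (564000−482000)/564000 = 0.1454.
Squared: 0.2905; 0.2867; 0.1692; 0.0887; 0.0499; 0.0468; 0.0302; 0.0266; 0.0211.
Sum = 1.009821; P₂ = 1.009821 / 11 = 0.0918.

0.0918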